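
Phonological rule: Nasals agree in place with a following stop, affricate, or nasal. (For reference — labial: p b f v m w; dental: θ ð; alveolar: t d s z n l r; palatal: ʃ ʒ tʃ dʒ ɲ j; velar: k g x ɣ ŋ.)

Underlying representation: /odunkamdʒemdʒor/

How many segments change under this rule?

/n/ before /k/ (velar) → [ŋ]
/m/ before /dʒ/ (palatal) → [ɲ]
/m/ before /dʒ/ (palatal) → [ɲ]
3 segments change.

3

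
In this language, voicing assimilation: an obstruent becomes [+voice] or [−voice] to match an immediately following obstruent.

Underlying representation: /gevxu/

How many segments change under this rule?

1

/v/ before /x/ (voiceless) → [f]
1 segment changes.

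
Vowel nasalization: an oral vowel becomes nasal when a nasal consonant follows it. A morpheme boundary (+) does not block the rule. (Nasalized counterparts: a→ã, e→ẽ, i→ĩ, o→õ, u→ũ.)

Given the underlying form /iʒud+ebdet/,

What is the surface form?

no segment meets the rule's conditions; no change.

[iʒud+ebdet]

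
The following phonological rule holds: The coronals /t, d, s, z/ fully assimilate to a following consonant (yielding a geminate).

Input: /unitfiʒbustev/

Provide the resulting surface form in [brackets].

[uniffiʒbuttev]

/t/ before /f/ → [f] (total assimilation)
/s/ before /t/ → [t] (total assimilation)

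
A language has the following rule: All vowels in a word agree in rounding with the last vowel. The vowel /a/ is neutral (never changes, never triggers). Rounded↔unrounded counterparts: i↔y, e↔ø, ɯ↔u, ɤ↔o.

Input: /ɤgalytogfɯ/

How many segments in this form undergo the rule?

/y/ harmonizes with /ɯ/ ([-round]) → [i]
/o/ harmonizes with /ɯ/ ([-round]) → [ɤ]
2 segments change.

2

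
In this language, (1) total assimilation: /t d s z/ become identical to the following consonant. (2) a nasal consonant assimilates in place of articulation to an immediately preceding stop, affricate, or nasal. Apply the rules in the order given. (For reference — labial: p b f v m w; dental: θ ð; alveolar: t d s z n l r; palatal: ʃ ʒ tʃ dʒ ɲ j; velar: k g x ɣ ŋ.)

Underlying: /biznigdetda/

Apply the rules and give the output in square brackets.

[binnigdedda]

Rule 1: /z/ before /n/ → [n] (total assimilation)
Rule 1: /t/ before /d/ → [d] (total assimilation)
After rule 1: binnigdedda
Rule 2: no segment meets the rule's conditions; no change.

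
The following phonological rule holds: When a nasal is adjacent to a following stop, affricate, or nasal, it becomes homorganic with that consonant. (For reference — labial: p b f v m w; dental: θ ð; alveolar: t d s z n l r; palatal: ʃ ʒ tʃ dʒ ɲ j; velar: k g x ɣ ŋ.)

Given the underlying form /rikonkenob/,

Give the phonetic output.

/n/ before /k/ (velar) → [ŋ]

[rikoŋkenob]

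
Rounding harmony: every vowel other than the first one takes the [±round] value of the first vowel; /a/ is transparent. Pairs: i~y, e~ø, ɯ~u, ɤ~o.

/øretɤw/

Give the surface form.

[ørøtow]

/e/ harmonizes with /ø/ ([+round]) → [ø]
/ɤ/ harmonizes with /ø/ ([+round]) → [o]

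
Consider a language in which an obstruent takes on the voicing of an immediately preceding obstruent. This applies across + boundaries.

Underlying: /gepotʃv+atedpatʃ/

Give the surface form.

[gepotʃf+atedbatʃ]

/v/ after /tʃ/ (voiceless) → [f]
/p/ after /d/ (voiced) → [b]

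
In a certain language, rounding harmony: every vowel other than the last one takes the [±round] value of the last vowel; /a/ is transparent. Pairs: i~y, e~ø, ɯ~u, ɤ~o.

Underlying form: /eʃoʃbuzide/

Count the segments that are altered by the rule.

/o/ harmonizes with /e/ ([-round]) → [ɤ]
/u/ harmonizes with /e/ ([-round]) → [ɯ]
2 segments change.

2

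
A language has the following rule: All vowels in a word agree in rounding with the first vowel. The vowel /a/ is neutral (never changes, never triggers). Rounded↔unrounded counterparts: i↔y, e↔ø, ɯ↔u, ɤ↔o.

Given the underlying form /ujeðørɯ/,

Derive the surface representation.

/e/ harmonizes with /u/ ([+round]) → [ø]
/ɯ/ harmonizes with /u/ ([+round]) → [u]

[ujøðøru]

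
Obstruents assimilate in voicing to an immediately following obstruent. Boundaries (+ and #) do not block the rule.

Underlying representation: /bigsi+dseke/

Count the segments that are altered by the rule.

/g/ before /s/ (voiceless) → [k]
/d/ before /s/ (voiceless) → [t]
2 segments change.

2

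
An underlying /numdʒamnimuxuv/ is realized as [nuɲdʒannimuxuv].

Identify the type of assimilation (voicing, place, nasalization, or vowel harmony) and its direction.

/m/→[ɲ] /m/→[n].
Each target copies a feature from the following segment, so the direction is regressive.

place assimilation, regressive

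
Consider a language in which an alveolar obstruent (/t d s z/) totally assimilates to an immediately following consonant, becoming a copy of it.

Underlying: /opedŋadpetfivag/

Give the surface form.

/d/ before /ŋ/ → [ŋ] (total assimilation)
/d/ before /p/ → [p] (total assimilation)
/t/ before /f/ → [f] (total assimilation)

[opeŋŋappeffivag]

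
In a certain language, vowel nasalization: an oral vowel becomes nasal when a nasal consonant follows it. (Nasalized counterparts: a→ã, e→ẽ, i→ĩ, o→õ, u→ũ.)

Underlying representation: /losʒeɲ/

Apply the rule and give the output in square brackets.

[losʒẽɲ]

/e/ before nasal /ɲ/ → [ẽ]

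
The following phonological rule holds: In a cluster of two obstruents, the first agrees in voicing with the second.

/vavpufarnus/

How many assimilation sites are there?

1

/v/ before /p/ (voiceless) → [f]
1 segment changes.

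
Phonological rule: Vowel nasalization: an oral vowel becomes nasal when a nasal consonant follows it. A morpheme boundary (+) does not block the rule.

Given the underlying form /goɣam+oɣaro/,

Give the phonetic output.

[goɣãm+oɣaro]

/a/ before nasal /m/ → [ã]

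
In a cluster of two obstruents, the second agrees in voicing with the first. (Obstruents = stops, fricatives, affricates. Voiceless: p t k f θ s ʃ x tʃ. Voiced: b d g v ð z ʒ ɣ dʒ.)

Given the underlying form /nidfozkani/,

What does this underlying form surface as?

[nidvozgani]

/f/ after /d/ (voiced) → [v]
/k/ after /z/ (voiced) → [g]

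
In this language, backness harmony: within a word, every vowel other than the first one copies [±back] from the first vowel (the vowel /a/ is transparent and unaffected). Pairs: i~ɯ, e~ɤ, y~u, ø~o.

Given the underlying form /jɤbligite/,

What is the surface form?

[jɤblɯgɯtɤ]

/i/ harmonizes with /ɤ/ ([+back]) → [ɯ]
/i/ harmonizes with /ɤ/ ([+back]) → [ɯ]
/e/ harmonizes with /ɤ/ ([+back]) → [ɤ]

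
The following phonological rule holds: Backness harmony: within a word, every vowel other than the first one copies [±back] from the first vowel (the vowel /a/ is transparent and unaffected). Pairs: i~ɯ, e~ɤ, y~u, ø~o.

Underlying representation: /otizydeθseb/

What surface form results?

[otɯzudɤθsɤb]

/i/ harmonizes with /o/ ([+back]) → [ɯ]
/y/ harmonizes with /o/ ([+back]) → [u]
/e/ harmonizes with /o/ ([+back]) → [ɤ]
/e/ harmonizes with /o/ ([+back]) → [ɤ]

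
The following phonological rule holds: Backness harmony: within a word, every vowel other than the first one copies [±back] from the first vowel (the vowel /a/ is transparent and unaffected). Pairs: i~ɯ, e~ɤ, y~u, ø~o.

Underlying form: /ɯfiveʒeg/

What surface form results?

[ɯfɯvɤʒɤg]

/i/ harmonizes with /ɯ/ ([+back]) → [ɯ]
/e/ harmonizes with /ɯ/ ([+back]) → [ɤ]
/e/ harmonizes with /ɯ/ ([+back]) → [ɤ]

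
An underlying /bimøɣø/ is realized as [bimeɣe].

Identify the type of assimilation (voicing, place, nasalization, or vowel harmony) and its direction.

vowel harmony, progressive

/ø/→[e] /ø/→[e].
Vowels agree with the first vowel, so the harmony is progressive.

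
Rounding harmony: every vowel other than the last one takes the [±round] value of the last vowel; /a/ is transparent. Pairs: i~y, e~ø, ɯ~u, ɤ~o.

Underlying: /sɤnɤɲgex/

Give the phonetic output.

[sɤnɤɲgex]

no segment meets the rule's conditions; no change.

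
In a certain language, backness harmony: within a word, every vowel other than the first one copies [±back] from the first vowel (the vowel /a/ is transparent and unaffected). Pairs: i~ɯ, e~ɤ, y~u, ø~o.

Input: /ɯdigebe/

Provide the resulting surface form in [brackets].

[ɯdɯgɤbɤ]

/i/ harmonizes with /ɯ/ ([+back]) → [ɯ]
/e/ harmonizes with /ɯ/ ([+back]) → [ɤ]
/e/ harmonizes with /ɯ/ ([+back]) → [ɤ]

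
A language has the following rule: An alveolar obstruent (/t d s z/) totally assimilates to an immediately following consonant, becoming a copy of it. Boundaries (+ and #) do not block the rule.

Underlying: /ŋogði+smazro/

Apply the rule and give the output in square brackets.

/s/ before /m/ → [m] (total assimilation)
/z/ before /r/ → [r] (total assimilation)

[ŋogði+mmarro]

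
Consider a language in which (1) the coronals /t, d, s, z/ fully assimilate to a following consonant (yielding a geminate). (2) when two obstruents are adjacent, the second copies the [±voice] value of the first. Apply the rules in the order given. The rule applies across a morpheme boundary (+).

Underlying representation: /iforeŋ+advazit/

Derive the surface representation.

Rule 1: /d/ before /v/ → [v] (total assimilation)
After rule 1: iforeŋ+avvazit
Rule 2: no segment meets the rule's conditions; no change.

[iforeŋ+avvazit]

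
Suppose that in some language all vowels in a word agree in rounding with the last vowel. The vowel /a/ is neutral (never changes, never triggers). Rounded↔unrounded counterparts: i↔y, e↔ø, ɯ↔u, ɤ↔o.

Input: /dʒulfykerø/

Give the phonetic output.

/e/ harmonizes with /ø/ ([+round]) → [ø]

[dʒulfykørø]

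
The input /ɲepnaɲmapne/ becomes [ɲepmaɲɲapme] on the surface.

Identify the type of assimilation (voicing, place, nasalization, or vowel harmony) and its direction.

place assimilation, progressive

/n/→[m] /m/→[ɲ] /n/→[m].
Each target copies a feature from the preceding segment, so the direction is progressive.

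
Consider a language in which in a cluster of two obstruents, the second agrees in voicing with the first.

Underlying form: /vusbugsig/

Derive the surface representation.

/b/ after /s/ (voiceless) → [p]
/s/ after /g/ (voiced) → [z]

[vuspugzig]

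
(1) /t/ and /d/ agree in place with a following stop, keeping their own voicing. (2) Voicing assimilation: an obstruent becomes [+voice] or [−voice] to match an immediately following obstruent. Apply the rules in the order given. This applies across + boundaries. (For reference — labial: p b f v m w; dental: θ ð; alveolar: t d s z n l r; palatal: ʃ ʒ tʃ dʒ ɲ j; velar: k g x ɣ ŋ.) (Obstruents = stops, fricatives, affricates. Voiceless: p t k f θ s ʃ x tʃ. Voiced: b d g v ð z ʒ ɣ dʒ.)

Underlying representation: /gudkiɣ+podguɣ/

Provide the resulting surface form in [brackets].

Rule 1: /d/ before /k/ (velar) → [g]
Rule 1: /d/ before /g/ (velar) → [g]
After rule 1: gugkiɣ+pogguɣ
Rule 2: /g/ before /k/ (voiceless) → [k]
Rule 2: /ɣ/ before /p/ (voiceless) → [x]

[gukkix+pogguɣ]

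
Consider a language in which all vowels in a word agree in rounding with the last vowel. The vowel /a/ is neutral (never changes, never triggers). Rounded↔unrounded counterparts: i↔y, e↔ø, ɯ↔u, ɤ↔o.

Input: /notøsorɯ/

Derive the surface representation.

[nɤtesɤrɯ]

/o/ harmonizes with /ɯ/ ([-round]) → [ɤ]
/ø/ harmonizes with /ɯ/ ([-round]) → [e]
/o/ harmonizes with /ɯ/ ([-round]) → [ɤ]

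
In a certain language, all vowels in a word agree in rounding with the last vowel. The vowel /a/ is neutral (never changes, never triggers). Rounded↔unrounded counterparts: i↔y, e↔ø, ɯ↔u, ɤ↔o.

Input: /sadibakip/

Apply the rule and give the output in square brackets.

no segment meets the rule's conditions; no change.

[sadibakip]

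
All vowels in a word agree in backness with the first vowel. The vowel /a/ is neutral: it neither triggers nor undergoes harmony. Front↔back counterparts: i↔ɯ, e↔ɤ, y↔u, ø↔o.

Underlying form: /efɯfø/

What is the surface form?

/ɯ/ harmonizes with /e/ ([-back]) → [i]

[efifø]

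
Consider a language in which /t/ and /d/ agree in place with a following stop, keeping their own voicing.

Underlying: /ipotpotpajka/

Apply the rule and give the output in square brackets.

[ipoppoppajka]

/t/ before /p/ (labial) → [p]
/t/ before /p/ (labial) → [p]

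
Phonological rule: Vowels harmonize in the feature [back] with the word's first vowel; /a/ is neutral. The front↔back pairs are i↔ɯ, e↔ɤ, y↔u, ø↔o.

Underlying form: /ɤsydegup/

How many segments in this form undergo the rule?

2

/y/ harmonizes with /ɤ/ ([+back]) → [u]
/e/ harmonizes with /ɤ/ ([+back]) → [ɤ]
2 segments change.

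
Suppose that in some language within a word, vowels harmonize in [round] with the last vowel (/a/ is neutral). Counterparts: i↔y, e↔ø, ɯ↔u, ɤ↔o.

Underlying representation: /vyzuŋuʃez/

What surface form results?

/y/ harmonizes with /e/ ([-round]) → [i]
/u/ harmonizes with /e/ ([-round]) → [ɯ]
/u/ harmonizes with /e/ ([-round]) → [ɯ]

[vizɯŋɯʃez]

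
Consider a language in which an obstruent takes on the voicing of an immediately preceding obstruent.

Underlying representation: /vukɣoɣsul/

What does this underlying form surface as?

[vukxoɣzul]

/ɣ/ after /k/ (voiceless) → [x]
/s/ after /ɣ/ (voiced) → [z]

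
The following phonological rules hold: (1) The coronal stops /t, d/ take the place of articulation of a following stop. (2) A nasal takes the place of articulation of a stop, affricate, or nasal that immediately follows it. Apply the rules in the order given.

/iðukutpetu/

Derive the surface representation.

[iðukuppetu]

Rule 1: /t/ before /p/ (labial) → [p]
After rule 1: iðukuppetu
Rule 2: no segment meets the rule's conditions; no change.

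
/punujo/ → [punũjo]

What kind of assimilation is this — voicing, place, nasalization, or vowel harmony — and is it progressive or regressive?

nasalization, progressive

/u/→[ũ].
Each target copies a feature from the preceding segment, so the direction is progressive.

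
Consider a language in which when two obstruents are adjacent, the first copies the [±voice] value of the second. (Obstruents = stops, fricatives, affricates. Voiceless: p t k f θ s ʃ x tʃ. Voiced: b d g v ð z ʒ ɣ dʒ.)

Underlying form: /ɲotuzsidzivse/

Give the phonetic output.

/z/ before /s/ (voiceless) → [s]
/v/ before /s/ (voiceless) → [f]

[ɲotussidzifse]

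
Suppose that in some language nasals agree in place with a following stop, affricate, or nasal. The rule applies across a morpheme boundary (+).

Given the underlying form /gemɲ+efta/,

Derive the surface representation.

[geɲɲ+efta]

/m/ before /ɲ/ (palatal) → [ɲ]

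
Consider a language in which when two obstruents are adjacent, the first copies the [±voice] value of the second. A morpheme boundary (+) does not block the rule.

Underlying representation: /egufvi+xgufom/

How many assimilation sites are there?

2

/f/ before /v/ (voiced) → [v]
/x/ before /g/ (voiced) → [ɣ]
2 segments change.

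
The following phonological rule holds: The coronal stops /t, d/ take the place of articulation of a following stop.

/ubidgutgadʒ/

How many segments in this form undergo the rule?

2

/d/ before /g/ (velar) → [g]
/t/ before /g/ (velar) → [k]
2 segments change.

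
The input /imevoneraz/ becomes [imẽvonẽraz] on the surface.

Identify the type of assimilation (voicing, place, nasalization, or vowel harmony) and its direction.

nasalization, progressive

/e/→[ẽ] /e/→[ẽ].
Each target copies a feature from the preceding segment, so the direction is progressive.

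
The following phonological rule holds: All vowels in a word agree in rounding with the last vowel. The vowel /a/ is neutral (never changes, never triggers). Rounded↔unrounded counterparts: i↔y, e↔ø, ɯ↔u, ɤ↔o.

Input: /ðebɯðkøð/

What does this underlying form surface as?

[ðøbuðkøð]

/e/ harmonizes with /ø/ ([+round]) → [ø]
/ɯ/ harmonizes with /ø/ ([+round]) → [u]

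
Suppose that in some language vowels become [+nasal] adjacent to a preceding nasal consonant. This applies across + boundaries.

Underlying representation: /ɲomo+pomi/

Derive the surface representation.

[ɲõmõ+pomĩ]

/o/ after nasal /ɲ/ → [õ]
/o/ after nasal /m/ → [õ]
/i/ after nasal /m/ → [ĩ]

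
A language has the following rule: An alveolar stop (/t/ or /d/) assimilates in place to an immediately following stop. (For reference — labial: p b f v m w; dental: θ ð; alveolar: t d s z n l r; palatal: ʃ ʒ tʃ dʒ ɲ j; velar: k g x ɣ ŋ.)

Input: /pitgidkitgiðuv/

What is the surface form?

[pikgigkikgiðuv]

/t/ before /g/ (velar) → [k]
/d/ before /k/ (velar) → [g]
/t/ before /g/ (velar) → [k]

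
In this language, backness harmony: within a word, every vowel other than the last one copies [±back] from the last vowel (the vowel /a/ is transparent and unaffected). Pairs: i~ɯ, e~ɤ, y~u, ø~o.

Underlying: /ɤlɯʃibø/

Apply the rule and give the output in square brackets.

[eliʃibø]

/ɤ/ harmonizes with /ø/ ([-back]) → [e]
/ɯ/ harmonizes with /ø/ ([-back]) → [i]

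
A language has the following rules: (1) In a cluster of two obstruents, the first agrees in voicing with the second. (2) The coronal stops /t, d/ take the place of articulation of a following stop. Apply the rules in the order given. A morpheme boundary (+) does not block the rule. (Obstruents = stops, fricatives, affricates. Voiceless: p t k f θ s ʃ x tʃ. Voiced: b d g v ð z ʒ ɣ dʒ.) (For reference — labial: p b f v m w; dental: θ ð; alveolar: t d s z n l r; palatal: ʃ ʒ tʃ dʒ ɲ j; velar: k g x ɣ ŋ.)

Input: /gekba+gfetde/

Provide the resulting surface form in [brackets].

[gegba+kfedde]

Rule 1: /k/ before /b/ (voiced) → [g]
Rule 1: /g/ before /f/ (voiceless) → [k]
Rule 1: /t/ before /d/ (voiced) → [d]
After rule 1: gegba+kfedde
Rule 2: no segment meets the rule's conditions; no change.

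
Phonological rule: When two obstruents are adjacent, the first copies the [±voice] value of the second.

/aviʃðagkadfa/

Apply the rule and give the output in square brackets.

[aviʒðakkatfa]

/ʃ/ before /ð/ (voiced) → [ʒ]
/g/ before /k/ (voiceless) → [k]
/d/ before /f/ (voiceless) → [t]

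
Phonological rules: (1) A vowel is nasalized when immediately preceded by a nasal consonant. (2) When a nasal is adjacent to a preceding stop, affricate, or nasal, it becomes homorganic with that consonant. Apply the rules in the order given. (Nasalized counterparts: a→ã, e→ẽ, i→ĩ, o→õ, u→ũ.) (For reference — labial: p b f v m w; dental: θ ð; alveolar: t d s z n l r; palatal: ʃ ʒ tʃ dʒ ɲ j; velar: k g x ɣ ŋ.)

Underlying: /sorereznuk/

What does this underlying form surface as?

[sorereznũk]

Rule 1: /u/ after nasal /n/ → [ũ]
After rule 1: sorereznũk
Rule 2: no segment meets the rule's conditions; no change.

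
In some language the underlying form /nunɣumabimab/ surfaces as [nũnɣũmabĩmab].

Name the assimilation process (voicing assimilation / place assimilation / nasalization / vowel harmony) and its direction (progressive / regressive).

nasalization, regressive

/u/→[ũ] /u/→[ũ] /i/→[ĩ].
Each target copies a feature from the following segment, so the direction is regressive.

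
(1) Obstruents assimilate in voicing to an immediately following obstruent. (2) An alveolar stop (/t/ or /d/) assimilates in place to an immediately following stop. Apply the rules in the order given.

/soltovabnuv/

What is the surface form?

[soltovabnuv]

Rule 1: no segment meets the rule's conditions; no change.
After rule 1: soltovabnuv
Rule 2: no segment meets the rule's conditions; no change.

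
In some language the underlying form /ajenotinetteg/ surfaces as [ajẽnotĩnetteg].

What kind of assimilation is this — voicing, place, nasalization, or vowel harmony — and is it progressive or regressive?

/e/→[ẽ] /i/→[ĩ].
Each target copies a feature from the following segment, so the direction is regressive.

nasalization, regressive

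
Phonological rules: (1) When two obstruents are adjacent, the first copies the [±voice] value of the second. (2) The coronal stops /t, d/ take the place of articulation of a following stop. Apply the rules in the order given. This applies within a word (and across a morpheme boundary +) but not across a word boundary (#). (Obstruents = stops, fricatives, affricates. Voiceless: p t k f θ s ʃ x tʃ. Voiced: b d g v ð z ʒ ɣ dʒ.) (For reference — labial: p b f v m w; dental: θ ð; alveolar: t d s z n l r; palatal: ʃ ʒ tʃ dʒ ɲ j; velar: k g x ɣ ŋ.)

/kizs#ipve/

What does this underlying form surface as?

[kiss#ibve]

Rule 1: /z/ before /s/ (voiceless) → [s]
Rule 1: /p/ before /v/ (voiced) → [b]
After rule 1: kiss#ibve
Rule 2: no segment meets the rule's conditions; no change.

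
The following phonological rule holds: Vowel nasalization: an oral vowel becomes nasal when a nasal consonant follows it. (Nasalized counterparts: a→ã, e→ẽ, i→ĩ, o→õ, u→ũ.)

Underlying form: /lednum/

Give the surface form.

[lednũm]

/u/ before nasal /m/ → [ũ]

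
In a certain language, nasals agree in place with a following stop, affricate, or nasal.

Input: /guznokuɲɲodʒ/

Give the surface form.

no segment meets the rule's conditions; no change.

[guznokuɲɲodʒ]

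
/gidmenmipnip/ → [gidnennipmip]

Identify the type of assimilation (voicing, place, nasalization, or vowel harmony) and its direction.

place assimilation, progressive

/m/→[n] /m/→[n] /n/→[m].
Each target copies a feature from the preceding segment, so the direction is progressive.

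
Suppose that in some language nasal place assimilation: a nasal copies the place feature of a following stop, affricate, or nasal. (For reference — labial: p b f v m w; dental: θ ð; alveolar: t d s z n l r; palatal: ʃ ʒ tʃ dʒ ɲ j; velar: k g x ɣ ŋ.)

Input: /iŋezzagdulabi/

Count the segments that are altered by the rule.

No segment meets the rule's conditions.

0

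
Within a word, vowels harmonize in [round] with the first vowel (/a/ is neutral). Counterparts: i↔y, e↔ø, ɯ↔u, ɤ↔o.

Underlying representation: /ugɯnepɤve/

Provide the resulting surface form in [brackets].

[ugunøpovø]

/ɯ/ harmonizes with /u/ ([+round]) → [u]
/e/ harmonizes with /u/ ([+round]) → [ø]
/ɤ/ harmonizes with /u/ ([+round]) → [o]
/e/ harmonizes with /u/ ([+round]) → [ø]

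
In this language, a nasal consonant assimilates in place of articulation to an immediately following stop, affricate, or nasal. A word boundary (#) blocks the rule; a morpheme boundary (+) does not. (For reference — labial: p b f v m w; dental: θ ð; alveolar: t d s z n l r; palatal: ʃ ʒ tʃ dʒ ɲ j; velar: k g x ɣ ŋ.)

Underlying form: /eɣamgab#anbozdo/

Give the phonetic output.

[eɣaŋgab#ambozdo]

/m/ before /g/ (velar) → [ŋ]
/n/ before /b/ (labial) → [m]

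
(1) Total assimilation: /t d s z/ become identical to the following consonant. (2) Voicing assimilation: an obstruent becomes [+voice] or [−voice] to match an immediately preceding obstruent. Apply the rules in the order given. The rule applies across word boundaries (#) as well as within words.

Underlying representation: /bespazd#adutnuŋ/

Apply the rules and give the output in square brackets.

[beppadd#adunnuŋ]

Rule 1: /s/ before /p/ → [p] (total assimilation)
Rule 1: /z/ before /d/ → [d] (total assimilation)
Rule 1: /t/ before /n/ → [n] (total assimilation)
After rule 1: beppadd#adunnuŋ
Rule 2: no segment meets the rule's conditions; no change.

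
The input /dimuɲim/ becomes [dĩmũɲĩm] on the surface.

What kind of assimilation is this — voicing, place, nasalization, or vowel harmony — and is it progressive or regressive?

/i/→[ĩ] /u/→[ũ] /i/→[ĩ].
Each target copies a feature from the following segment, so the direction is regressive.

nasalization, regressive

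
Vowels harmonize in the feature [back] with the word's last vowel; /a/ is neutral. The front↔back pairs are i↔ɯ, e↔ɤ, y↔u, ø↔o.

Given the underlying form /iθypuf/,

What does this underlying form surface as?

/i/ harmonizes with /u/ ([+back]) → [ɯ]
/y/ harmonizes with /u/ ([+back]) → [u]

[ɯθupuf]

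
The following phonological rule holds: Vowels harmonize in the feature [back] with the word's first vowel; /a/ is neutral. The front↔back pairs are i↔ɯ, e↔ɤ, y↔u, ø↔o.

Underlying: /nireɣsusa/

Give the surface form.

[nireɣsysa]

/u/ harmonizes with /i/ ([-back]) → [y]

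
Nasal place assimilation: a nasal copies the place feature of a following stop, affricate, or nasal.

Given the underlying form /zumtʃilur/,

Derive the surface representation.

[zuɲtʃilur]

/m/ before /tʃ/ (palatal) → [ɲ]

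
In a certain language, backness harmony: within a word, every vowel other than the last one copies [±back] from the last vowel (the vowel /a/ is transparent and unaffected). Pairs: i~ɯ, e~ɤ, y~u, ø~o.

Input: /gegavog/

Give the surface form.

[gɤgavog]

/e/ harmonizes with /o/ ([+back]) → [ɤ]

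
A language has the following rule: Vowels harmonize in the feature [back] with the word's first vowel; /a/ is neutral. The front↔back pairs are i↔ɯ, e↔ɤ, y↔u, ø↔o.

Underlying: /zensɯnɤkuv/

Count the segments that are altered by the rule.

/ɯ/ harmonizes with /e/ ([-back]) → [i]
/ɤ/ harmonizes with /e/ ([-back]) → [e]
/u/ harmonizes with /e/ ([-back]) → [y]
3 segments change.

3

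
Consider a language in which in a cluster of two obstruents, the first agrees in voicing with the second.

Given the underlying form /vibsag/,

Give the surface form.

/b/ before /s/ (voiceless) → [p]

[vipsag]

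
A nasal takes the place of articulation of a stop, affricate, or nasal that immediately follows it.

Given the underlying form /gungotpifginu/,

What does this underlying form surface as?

/n/ before /g/ (velar) → [ŋ]

[guŋgotpifginu]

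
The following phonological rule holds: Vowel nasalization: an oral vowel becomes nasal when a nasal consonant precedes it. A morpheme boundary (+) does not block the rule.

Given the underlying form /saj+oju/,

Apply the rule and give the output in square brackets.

[saj+oju]

no segment meets the rule's conditions; no change.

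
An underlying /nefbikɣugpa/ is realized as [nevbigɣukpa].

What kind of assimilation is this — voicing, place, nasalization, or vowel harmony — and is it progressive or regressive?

/f/→[v] /k/→[g] /g/→[k].
Each target copies a feature from the following segment, so the direction is regressive.

voicing assimilation, regressive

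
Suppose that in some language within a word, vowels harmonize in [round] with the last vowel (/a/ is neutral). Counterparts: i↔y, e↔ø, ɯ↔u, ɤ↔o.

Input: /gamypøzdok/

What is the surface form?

no segment meets the rule's conditions; no change.

[gamypøzdok]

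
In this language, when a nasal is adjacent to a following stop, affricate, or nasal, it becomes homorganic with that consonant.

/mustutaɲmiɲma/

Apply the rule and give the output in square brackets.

[mustutammimma]

/ɲ/ before /m/ (labial) → [m]
/ɲ/ before /m/ (labial) → [m]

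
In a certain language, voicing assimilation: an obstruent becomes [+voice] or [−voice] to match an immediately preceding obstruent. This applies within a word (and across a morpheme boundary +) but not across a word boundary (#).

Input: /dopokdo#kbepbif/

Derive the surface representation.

[dopokto#kpeppif]

/d/ after /k/ (voiceless) → [t]
/b/ after /k/ (voiceless) → [p]
/b/ after /p/ (voiceless) → [p]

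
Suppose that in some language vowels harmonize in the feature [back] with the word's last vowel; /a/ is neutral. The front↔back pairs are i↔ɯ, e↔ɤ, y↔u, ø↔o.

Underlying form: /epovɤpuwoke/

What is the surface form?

[epøvepywøke]

/o/ harmonizes with /e/ ([-back]) → [ø]
/ɤ/ harmonizes with /e/ ([-back]) → [e]
/u/ harmonizes with /e/ ([-back]) → [y]
/o/ harmonizes with /e/ ([-back]) → [ø]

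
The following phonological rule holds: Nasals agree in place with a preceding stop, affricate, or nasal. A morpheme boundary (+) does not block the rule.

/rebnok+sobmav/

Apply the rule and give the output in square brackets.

[rebmok+sobmav]

/n/ after /b/ (labial) → [m]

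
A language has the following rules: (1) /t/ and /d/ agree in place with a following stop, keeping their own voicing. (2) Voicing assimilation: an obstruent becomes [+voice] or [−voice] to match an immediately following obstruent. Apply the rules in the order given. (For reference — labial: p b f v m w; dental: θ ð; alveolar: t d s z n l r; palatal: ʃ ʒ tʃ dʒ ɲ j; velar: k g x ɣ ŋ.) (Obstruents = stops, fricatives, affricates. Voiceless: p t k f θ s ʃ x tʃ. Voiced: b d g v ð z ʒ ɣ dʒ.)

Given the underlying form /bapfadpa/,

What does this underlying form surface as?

Rule 1: /d/ before /p/ (labial) → [b]
After rule 1: bapfabpa
Rule 2: /b/ before /p/ (voiceless) → [p]

[bapfappa]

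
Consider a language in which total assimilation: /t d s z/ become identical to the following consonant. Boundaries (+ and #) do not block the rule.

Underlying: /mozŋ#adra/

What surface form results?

[moŋŋ#arra]

/z/ before /ŋ/ → [ŋ] (total assimilation)
/d/ before /r/ → [r] (total assimilation)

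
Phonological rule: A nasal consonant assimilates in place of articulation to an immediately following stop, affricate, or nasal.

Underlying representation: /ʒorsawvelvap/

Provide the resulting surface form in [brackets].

no segment meets the rule's conditions; no change.

[ʒorsawvelvap]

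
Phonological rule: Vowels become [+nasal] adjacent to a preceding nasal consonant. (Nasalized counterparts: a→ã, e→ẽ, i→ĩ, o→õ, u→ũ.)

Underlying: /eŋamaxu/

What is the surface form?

/a/ after nasal /ŋ/ → [ã]
/a/ after nasal /m/ → [ã]

[eŋãmãxu]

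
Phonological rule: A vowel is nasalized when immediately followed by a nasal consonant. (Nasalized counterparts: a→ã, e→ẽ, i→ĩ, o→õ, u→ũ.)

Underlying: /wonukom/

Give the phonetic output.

[wõnukõm]

/o/ before nasal /n/ → [õ]
/o/ before nasal /m/ → [õ]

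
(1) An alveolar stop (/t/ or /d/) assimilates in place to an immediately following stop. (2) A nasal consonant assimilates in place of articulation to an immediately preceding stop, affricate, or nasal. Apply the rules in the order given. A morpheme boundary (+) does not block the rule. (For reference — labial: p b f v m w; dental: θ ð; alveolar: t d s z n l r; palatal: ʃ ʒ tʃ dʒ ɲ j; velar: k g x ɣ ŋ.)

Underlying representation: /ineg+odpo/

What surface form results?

Rule 1: /d/ before /p/ (labial) → [b]
After rule 1: ineg+obpo
Rule 2: no segment meets the rule's conditions; no change.

[ineg+obpo]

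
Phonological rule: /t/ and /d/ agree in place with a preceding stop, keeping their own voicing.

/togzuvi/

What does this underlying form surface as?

no segment meets the rule's conditions; no change.

[togzuvi]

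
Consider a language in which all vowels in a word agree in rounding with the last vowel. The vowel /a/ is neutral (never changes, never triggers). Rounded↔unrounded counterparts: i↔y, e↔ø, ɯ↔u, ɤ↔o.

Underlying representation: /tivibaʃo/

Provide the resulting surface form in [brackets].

/i/ harmonizes with /o/ ([+round]) → [y]
/i/ harmonizes with /o/ ([+round]) → [y]

[tyvybaʃo]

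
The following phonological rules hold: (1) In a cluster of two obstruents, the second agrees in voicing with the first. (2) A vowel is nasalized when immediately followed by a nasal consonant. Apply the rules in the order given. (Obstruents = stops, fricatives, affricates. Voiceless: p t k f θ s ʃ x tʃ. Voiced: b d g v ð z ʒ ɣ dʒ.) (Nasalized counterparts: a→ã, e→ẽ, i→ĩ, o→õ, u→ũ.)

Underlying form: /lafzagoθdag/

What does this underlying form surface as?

[lafsagoθtag]

Rule 1: /z/ after /f/ (voiceless) → [s]
Rule 1: /d/ after /θ/ (voiceless) → [t]
After rule 1: lafsagoθtag
Rule 2: no segment meets the rule's conditions; no change.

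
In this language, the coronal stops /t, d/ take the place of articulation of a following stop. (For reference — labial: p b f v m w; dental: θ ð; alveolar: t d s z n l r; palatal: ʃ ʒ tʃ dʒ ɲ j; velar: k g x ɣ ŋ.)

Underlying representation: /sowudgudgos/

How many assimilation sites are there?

/d/ before /g/ (velar) → [g]
/d/ before /g/ (velar) → [g]
2 segments change.

2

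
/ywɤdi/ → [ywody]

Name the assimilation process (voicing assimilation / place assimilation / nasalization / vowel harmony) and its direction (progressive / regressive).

vowel harmony, progressive

/ɤ/→[o] /i/→[y].
Vowels agree with the first vowel, so the harmony is progressive.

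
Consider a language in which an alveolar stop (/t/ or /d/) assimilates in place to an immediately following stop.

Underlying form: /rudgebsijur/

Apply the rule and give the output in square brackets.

[ruggebsijur]

/d/ before /g/ (velar) → [g]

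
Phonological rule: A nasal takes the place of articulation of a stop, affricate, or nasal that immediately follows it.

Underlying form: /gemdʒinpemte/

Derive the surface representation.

/m/ before /dʒ/ (palatal) → [ɲ]
/n/ before /p/ (labial) → [m]
/m/ before /t/ (alveolar) → [n]

[geɲdʒimpente]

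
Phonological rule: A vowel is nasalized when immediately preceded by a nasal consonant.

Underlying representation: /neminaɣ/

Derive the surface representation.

[nẽmĩnãɣ]

/e/ after nasal /n/ → [ẽ]
/i/ after nasal /m/ → [ĩ]
/a/ after nasal /n/ → [ã]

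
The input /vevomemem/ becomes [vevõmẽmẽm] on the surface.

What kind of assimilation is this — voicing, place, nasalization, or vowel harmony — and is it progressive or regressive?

/o/→[õ] /e/→[ẽ] /e/→[ẽ].
Each target copies a feature from the following segment, so the direction is regressive.

nasalization, regressive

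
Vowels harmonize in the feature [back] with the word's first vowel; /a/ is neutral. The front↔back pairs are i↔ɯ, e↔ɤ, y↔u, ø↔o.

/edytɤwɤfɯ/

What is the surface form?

[edytewefi]

/ɤ/ harmonizes with /e/ ([-back]) → [e]
/ɤ/ harmonizes with /e/ ([-back]) → [e]
/ɯ/ harmonizes with /e/ ([-back]) → [i]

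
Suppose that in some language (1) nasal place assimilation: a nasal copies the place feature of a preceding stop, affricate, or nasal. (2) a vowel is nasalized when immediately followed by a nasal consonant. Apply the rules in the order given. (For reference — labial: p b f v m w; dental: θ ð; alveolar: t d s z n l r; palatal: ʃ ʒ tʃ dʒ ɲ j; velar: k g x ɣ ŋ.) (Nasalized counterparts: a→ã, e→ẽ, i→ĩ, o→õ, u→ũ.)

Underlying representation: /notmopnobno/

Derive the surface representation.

[notnopmobmo]

Rule 1: /m/ after /t/ (alveolar) → [n]
Rule 1: /n/ after /p/ (labial) → [m]
Rule 1: /n/ after /b/ (labial) → [m]
After rule 1: notnopmobmo
Rule 2: no segment meets the rule's conditions; no change.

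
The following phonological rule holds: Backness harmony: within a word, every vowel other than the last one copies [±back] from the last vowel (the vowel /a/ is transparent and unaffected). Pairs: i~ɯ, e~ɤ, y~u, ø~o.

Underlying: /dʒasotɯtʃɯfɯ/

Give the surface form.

no segment meets the rule's conditions; no change.

[dʒasotɯtʃɯfɯ]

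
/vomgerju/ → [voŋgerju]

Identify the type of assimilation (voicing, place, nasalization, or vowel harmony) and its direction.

place assimilation, regressive

/m/→[ŋ].
Each target copies a feature from the following segment, so the direction is regressive.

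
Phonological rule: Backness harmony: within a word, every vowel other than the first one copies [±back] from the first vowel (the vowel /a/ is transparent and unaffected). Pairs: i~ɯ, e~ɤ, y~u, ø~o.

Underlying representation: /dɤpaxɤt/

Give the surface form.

[dɤpaxɤt]

no segment meets the rule's conditions; no change.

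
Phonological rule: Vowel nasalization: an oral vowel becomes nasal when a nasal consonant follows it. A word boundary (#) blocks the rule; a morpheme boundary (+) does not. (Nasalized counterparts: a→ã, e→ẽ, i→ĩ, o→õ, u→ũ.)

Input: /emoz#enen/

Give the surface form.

[ẽmoz#ẽnẽn]

/e/ before nasal /m/ → [ẽ]
/e/ before nasal /n/ → [ẽ]
/e/ before nasal /n/ → [ẽ]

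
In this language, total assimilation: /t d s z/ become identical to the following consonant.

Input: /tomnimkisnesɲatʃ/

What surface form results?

/s/ before /n/ → [n] (total assimilation)
/s/ before /ɲ/ → [ɲ] (total assimilation)

[tomnimkinneɲɲatʃ]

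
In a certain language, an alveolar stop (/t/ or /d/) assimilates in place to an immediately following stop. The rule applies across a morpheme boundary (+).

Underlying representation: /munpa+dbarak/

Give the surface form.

[munpa+bbarak]

/d/ before /b/ (labial) → [b]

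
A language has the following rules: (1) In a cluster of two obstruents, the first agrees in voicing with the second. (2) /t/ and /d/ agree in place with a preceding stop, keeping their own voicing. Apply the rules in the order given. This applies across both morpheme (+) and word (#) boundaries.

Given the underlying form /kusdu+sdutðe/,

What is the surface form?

Rule 1: /s/ before /d/ (voiced) → [z]
Rule 1: /s/ before /d/ (voiced) → [z]
Rule 1: /t/ before /ð/ (voiced) → [d]
After rule 1: kuzdu+zdudðe
Rule 2: no segment meets the rule's conditions; no change.

[kuzdu+zdudðe]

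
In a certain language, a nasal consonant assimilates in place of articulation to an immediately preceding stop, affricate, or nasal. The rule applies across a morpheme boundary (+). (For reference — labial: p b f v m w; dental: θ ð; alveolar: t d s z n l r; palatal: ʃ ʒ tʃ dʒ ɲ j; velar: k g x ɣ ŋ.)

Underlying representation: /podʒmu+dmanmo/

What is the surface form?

[podʒɲu+dnanno]

/m/ after /dʒ/ (palatal) → [ɲ]
/m/ after /d/ (alveolar) → [n]
/m/ after /n/ (alveolar) → [n]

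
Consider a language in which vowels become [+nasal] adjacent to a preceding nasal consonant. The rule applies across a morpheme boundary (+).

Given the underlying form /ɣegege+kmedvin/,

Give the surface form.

[ɣegege+kmẽdvin]

/e/ after nasal /m/ → [ẽ]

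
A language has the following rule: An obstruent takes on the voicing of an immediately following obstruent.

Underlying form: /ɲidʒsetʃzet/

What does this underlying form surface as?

[ɲitʃsedʒzet]

/dʒ/ before /s/ (voiceless) → [tʃ]
/tʃ/ before /z/ (voiced) → [dʒ]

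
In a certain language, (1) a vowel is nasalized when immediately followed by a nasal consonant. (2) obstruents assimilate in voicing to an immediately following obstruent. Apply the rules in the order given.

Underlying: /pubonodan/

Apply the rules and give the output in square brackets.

[pubõnodãn]

Rule 1: /o/ before nasal /n/ → [õ]
Rule 1: /a/ before nasal /n/ → [ã]
After rule 1: pubõnodãn
Rule 2: no segment meets the rule's conditions; no change.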